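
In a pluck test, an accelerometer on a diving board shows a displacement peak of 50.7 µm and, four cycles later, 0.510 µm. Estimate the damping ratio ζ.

Logarithmic decrement δ = (1/n)·ln(x₀/x_n) = (1/4)·ln(50.7/0.510) = (1/4)·ln(99.41) = 1.150.
ζ = δ/√(4π² + δ²) = 1.150/√(39.48 + 1.32) = 1.150/6.388 = 0.1800.

0.180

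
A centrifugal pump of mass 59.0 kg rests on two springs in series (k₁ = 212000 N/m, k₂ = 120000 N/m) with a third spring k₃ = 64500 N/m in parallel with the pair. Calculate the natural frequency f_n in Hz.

Series pair: k_s = k₁k₂/(k₁+k₂) = (212000)(120000)/(212000 + 120000) = 76630 N/m. In parallel with k₃: k_eq = 76630 + 64500 = 141100 N/m.
ω_n = √(k_eq/m) = √(141100/59.0) = √2392 = 48.91 rad/s.
f_n = ω_n/(2π) = 48.91/6.283 = 7.784 Hz.

7.78 Hz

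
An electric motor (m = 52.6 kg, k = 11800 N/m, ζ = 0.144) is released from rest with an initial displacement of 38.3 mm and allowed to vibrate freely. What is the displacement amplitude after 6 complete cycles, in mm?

0.159 mm

Logarithmic decrement δ = 2πζ/√(1 − ζ²) = 2π × 0.1440/√(1 − 0.0207) = 0.9143.
After n cycles, x_n/x₀ = e^(−nδ), so x_6 = 38.3 × e^(−6 × 0.9143) = 38.3 × 0.004145 = 0.1588 mm.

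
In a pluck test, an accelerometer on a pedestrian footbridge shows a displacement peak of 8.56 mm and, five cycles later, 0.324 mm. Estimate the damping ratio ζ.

Logarithmic decrement δ = (1/n)·ln(x₀/x_n) = (1/5)·ln(8.56/0.324) = (1/5)·ln(26.42) = 0.6548.
ζ = δ/√(4π² + δ²) = 0.6548/√(39.48 + 0.429) = 0.6548/6.317 = 0.1037.

0.104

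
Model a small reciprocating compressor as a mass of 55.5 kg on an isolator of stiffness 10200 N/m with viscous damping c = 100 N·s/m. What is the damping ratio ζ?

ω_n = √(k/m) = √(10200/55.5) = 13.56 rad/s.
Critical damping c_c = 2√(k·m) = 2√(10200 × 55.5) = 1505 N·s/m, so ζ = c/c_c = 100/1505 = 0.06645.

0.0665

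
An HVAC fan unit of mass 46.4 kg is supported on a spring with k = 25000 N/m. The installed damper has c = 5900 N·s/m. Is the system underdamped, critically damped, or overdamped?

overdamped

c_c = 2√(k·m) = 2154 N·s/m; ζ = c/c_c = 5900/2154 = 2.74.
Since ζ > 1 the system is overdamped.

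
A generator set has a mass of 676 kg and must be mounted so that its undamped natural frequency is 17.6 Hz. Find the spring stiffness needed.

8270000 N/m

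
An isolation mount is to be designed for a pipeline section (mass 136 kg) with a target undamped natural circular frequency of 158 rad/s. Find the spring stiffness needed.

k = m·ω_n² = 136 × 158.0² = 136 × 24960 = 3395000 N/m.

3400000 N/m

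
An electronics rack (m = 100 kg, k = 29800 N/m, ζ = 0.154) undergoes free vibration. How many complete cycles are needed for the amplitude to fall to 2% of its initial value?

Logarithmic decrement δ = 2πζ/√(1 − ζ²) = 2π × 0.1540/√(1 − 0.0237) = 0.9793.
x_n/x₀ = e^(−nδ) ≤ 0.02; take ln: n ≥ ln(1/0.02)/δ = 3.912/0.9793 = 3.995.
So 4 complete cycles are required.

4 cycles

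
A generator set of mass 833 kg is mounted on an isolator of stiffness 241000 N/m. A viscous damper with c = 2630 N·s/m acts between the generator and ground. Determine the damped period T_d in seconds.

ω_n = √(k/m) = √(241000/833) = 17.01 rad/s.
Critical damping c_c = 2√(k·m) = 2√(241000 × 833) = 28340 N·s/m, so ζ = c/c_c = 2630/28340 = 0.09281.
ω_d = ω_n√(1 − ζ²) = 17.01 × √(1 − 0.00861) = 16.94 rad/s.
T_d = 2π/ω_d = 0.3710 s.

0.371 s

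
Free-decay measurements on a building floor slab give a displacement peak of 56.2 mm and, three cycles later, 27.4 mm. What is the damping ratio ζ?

0.0381

Logarithmic decrement δ = (1/n)·ln(x₀/x_n) = (1/3)·ln(56.2/27.4) = (1/3)·ln(2.051) = 0.2395.
ζ = δ/√(4π² + δ²) = 0.2395/√(39.48 + 0.0573) = 0.2395/6.288 = 0.03808.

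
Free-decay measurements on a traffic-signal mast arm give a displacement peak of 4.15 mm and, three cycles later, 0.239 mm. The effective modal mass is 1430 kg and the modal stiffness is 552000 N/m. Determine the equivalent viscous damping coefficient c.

8410 N·s/m

Logarithmic decrement δ = (1/n)·ln(x₀/x_n) = (1/3)·ln(4.15/0.239) = (1/3)·ln(17.36) = 0.9515.
ζ = δ/√(4π² + δ²) = 0.9515/√(39.48 + 0.905) = 0.9515/6.355 = 0.1497.
c = ζ · 2√(km) = 0.1497 × 2√(552000 × 1430) = 0.1497 × 56190 = 8413 N·s/m.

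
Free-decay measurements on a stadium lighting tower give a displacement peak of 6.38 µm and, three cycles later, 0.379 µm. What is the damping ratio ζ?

0.148

Logarithmic decrement δ = (1/n)·ln(x₀/x_n) = (1/3)·ln(6.38/0.379) = (1/3)·ln(16.83) = 0.9411.
ζ = δ/√(4π² + δ²) = 0.9411/√(39.48 + 0.886) = 0.9411/6.353 = 0.1481.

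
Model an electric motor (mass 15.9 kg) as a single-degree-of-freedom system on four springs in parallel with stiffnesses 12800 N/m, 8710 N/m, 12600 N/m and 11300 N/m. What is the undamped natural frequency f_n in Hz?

8.51 Hz

Parallel springs add: k_eq = 12800 + 8710 + 12600 + 11300 = 45410 N/m.
ω_n = √(k_eq/m) = √(45410/15.9) = √2856 = 53.44 rad/s.
f_n = ω_n/(2π) = 53.44/6.283 = 8.505 Hz.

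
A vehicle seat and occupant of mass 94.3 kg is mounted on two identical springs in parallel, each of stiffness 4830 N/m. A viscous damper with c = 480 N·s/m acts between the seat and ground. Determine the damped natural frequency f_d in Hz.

Parallel springs add: k_eq = 2 × 4830 = 9660 N/m.
ω_n = √(k_eq/m) = √(9660/94.3) = 10.12 rad/s.
Critical damping c_c = 2√(k_eq·m) = 2√(9660 × 94.3) = 1909 N·s/m, so ζ = c/c_c = 480/1909 = 0.2515.
ω_d = ω_n√(1 − ζ²) = 10.12 × √(1 − 0.0632) = 9.796 rad/s.
f_d = ω_d/(2π) = 1.559 Hz.

1.56 Hz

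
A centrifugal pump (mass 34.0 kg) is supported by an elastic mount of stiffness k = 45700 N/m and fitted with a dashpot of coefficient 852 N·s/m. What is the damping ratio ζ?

ω_n = √(k/m) = √(45700/34.0) = 36.66 rad/s.
Critical damping c_c = 2√(k·m) = 2√(45700 × 34.0) = 2493 N·s/m, so ζ = c/c_c = 852/2493 = 0.3418.

0.342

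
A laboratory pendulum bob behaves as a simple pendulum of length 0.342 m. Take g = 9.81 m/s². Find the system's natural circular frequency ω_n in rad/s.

For a simple pendulum ω_n = √(g/L) = √(9.81/0.342) = √28.68 = 5.356 rad/s.

5.36 rad/s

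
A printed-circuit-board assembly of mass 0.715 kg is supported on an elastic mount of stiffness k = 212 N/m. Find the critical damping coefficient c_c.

c_c = 2√(k·m) = 2√(212.0 × 0.715) = 2 × 12.31 = 24.62 N·s/m.

24.6 N·s/m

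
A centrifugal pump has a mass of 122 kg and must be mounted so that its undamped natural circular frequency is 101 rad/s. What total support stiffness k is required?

k = m·ω_n² = 122 × 101.0² = 122 × 10200 = 1245000 N/m.

1240000 N/m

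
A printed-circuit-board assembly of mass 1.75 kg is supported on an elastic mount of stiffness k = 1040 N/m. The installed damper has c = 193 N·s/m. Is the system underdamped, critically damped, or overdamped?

overdamped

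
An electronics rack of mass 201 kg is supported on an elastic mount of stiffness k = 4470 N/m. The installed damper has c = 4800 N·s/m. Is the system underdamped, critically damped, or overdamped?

overdamped

c_c = 2√(k·m) = 1896 N·s/m; ζ = c/c_c = 4800/1896 = 2.53.
Since ζ > 1 the system is overdamped.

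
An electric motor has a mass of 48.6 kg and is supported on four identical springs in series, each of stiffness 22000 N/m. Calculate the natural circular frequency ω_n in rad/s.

Series springs: 1/k_eq = 4/22000, so k_eq = 22000/4 = 5500 N/m.
ω_n = √(k_eq/m) = √(5500/48.6) = √113.2 = 10.64 rad/s.

10.6 rad/s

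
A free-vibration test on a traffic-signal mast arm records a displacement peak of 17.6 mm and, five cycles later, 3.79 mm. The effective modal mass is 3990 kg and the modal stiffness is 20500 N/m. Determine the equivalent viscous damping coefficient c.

883 N·s/m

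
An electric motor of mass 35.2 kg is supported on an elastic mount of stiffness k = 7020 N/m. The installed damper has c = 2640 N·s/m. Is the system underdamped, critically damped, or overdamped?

c_c = 2√(k·m) = 994.2 N·s/m; ζ = c/c_c = 2640/994.2 = 2.66.
Since ζ > 1 the system is overdamped.

overdamped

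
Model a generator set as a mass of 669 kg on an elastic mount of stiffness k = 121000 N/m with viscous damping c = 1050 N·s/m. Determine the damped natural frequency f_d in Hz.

2.14 Hz

ω_n = √(k/m) = √(121000/669) = 13.45 rad/s.
Critical damping c_c = 2√(k·m) = 2√(121000 × 669) = 17990 N·s/m, so ζ = c/c_c = 1050/17990 = 0.05835.
ω_d = ω_n√(1 − ζ²) = 13.45 × √(1 − 0.00340) = 13.43 rad/s.
f_d = ω_d/(2π) = 2.137 Hz.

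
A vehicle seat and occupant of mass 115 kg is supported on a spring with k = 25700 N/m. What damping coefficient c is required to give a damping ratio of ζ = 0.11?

378 N·s/m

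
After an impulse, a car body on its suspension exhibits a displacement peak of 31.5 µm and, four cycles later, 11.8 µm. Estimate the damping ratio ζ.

Logarithmic decrement δ = (1/n)·ln(x₀/x_n) = (1/4)·ln(31.5/11.8) = (1/4)·ln(2.669) = 0.2455.
ζ = δ/√(4π² + δ²) = 0.2455/√(39.48 + 0.0603) = 0.2455/6.288 = 0.03904.

0.0390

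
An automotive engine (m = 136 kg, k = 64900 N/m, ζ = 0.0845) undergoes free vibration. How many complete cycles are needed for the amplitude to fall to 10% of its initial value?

Logarithmic decrement δ = 2πζ/√(1 − ζ²) = 2π × 0.08450/√(1 − 0.00714) = 0.5328.
x_n/x₀ = e^(−nδ) ≤ 0.1; take ln: n ≥ ln(1/0.1)/δ = 2.303/0.5328 = 4.321.
So 5 complete cycles are required.

5 cycles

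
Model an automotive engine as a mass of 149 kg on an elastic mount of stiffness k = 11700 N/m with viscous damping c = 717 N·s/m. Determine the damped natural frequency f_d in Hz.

ω_n = √(k/m) = √(11700/149) = 8.861 rad/s.
Critical damping c_c = 2√(k·m) = 2√(11700 × 149) = 2641 N·s/m, so ζ = c/c_c = 717/2641 = 0.2715.
ω_d = ω_n√(1 − ζ²) = 8.861 × √(1 − 0.0737) = 8.528 rad/s.
f_d = ω_d/(2π) = 1.357 Hz.

1.36 Hz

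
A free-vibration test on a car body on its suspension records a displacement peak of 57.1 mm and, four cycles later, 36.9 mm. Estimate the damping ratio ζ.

0.0174

Logarithmic decrement δ = (1/n)·ln(x₀/x_n) = (1/4)·ln(57.1/36.9) = (1/4)·ln(1.547) = 0.1091.
ζ = δ/√(4π² + δ²) = 0.1091/√(39.48 + 0.0119) = 0.1091/6.284 = 0.01737.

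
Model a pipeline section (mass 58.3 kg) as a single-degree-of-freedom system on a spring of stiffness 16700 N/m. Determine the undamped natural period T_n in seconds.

0.371 s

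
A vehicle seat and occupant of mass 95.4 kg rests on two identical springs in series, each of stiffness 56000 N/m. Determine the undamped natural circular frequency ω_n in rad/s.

17.1 rad/s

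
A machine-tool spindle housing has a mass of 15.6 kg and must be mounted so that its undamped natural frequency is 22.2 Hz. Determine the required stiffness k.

304000 N/m

ω_n = 2πf_n = 2π × 22.2 = 139.5 rad/s.
k = m·ω_n² = 15.6 × 139.5² = 15.6 × 19460 = 303500 N/m.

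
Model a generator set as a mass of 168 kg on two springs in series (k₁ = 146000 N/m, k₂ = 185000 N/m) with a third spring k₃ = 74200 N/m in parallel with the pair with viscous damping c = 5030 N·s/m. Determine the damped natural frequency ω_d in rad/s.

Series pair: k_s = k₁k₂/(k₁+k₂) = (146000)(185000)/(146000 + 185000) = 81600 N/m. In parallel with k₃: k_eq = 81600 + 74200 = 155800 N/m.
ω_n = √(k_eq/m) = √(155800/168) = 30.45 rad/s.
Critical damping c_c = 2√(k_eq·m) = 2√(155800 × 168) = 10230 N·s/m, so ζ = c/c_c = 5030/10230 = 0.4916.
ω_d = ω_n√(1 − ζ²) = 30.45 × √(1 − 0.242) = 26.52 rad/s.

26.5 rad/s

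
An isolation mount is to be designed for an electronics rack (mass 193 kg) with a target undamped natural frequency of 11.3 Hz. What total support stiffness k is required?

973000 N/m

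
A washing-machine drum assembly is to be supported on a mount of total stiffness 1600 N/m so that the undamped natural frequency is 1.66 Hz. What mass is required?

ω_n = 2πf_n = 2π × 1.66 = 10.43 rad/s.
m = k/ω_n² = 1600/10.43² = 1600/108.8 = 14.71 kg.

14.7 kg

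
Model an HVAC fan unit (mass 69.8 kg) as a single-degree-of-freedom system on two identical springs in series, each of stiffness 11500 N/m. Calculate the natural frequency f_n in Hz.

1.44 Hz

Series springs: 1/k_eq = 2/11500, so k_eq = 11500/2 = 5750 N/m.
ω_n = √(k_eq/m) = √(5750/69.8) = √82.38 = 9.076 rad/s.
f_n = ω_n/(2π) = 9.076/6.283 = 1.445 Hz.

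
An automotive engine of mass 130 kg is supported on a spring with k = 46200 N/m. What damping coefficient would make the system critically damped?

4900 N·s/m

c_c = 2√(k·m) = 2√(46200 × 130) = 2 × 2451 = 4901 N·s/m.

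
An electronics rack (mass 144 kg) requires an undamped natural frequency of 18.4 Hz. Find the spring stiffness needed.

1920000 N/m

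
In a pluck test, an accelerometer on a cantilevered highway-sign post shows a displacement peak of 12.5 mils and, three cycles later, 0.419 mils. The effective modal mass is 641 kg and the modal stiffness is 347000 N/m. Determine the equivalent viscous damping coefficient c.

5290 N·s/m

Logarithmic decrement δ = (1/n)·ln(x₀/x_n) = (1/3)·ln(12.5/0.419) = (1/3)·ln(29.83) = 1.132.
ζ = δ/√(4π² + δ²) = 1.132/√(39.48 + 1.28) = 1.132/6.384 = 0.1773.
c = ζ · 2√(km) = 0.1773 × 2√(347000 × 641) = 0.1773 × 29830 = 5288 N·s/m.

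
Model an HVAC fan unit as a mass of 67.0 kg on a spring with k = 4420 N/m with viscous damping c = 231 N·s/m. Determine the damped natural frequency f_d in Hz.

ω_n = √(k/m) = √(4420/67.0) = 8.122 rad/s.
Critical damping c_c = 2√(k·m) = 2√(4420 × 67.0) = 1088 N·s/m, so ζ = c/c_c = 231/1088 = 0.2122.
ω_d = ω_n√(1 − ζ²) = 8.122 × √(1 − 0.0450) = 7.937 rad/s.
f_d = ω_d/(2π) = 1.263 Hz.

1.26 Hz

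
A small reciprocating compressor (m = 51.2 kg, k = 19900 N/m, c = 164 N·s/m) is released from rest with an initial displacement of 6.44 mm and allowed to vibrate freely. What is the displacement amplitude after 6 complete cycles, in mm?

ζ = c/(2√(km)) = 164/(2√(19900 × 51.2)) = 164/2019 = 0.08124.
Logarithmic decrement δ = 2πζ/√(1 − ζ²) = 2π × 0.08124/√(1 − 0.00660) = 0.5121.
After n cycles, x_n/x₀ = e^(−nδ), so x_6 = 6.44 × e^(−6 × 0.5121) = 6.44 × 0.04630 = 0.2981 mm.

0.298 mm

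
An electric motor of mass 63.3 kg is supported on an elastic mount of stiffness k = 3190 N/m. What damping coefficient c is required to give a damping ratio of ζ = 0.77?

692 N·s/m

c_c = 2√(k·m) = 2√(3190 × 63.3) = 898.7 N·s/m.
c = ζ·c_c = 0.77 × 898.7 = 692.0 N·s/m.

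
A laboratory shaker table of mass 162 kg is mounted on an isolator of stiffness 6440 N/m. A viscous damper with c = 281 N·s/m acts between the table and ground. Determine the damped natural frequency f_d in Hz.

0.994 Hz

ω_n = √(k/m) = √(6440/162) = 6.305 rad/s.
Critical damping c_c = 2√(k·m) = 2√(6440 × 162) = 2043 N·s/m, so ζ = c/c_c = 281/2043 = 0.1376.
ω_d = ω_n√(1 − ζ²) = 6.305 × √(1 − 0.0189) = 6.245 rad/s.
f_d = ω_d/(2π) = 0.9939 Hz.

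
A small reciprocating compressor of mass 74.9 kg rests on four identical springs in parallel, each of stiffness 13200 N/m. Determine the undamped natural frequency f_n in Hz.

4.23 Hz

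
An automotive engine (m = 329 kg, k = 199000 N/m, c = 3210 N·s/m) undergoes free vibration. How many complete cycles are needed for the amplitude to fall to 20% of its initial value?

ζ = c/(2√(km)) = 3210/(2√(199000 × 329)) = 3210/16180 = 0.1984.
Logarithmic decrement δ = 2πζ/√(1 − ζ²) = 2π × 0.1984/√(1 − 0.0393) = 1.272.
x_n/x₀ = e^(−nδ) ≤ 0.2; take ln: n ≥ ln(1/0.2)/δ = 1.609/1.272 = 1.266.
So 2 complete cycles are required.

2 cycles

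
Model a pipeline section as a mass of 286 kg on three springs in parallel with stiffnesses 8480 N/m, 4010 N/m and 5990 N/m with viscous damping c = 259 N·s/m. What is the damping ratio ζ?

Parallel springs add: k_eq = 8480 + 4010 + 5990 = 18480 N/m.
ω_n = √(k_eq/m) = √(18480/286) = 8.038 rad/s.
Critical damping c_c = 2√(k_eq·m) = 2√(18480 × 286) = 4598 N·s/m, so ζ = c/c_c = 259/4598 = 0.05633.

0.0563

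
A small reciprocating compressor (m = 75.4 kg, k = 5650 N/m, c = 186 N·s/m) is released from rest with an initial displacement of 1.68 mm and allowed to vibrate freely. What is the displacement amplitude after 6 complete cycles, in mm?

ζ = c/(2√(km)) = 186/(2√(5650 × 75.4)) = 186/1305 = 0.1425.
Logarithmic decrement δ = 2πζ/√(1 − ζ²) = 2π × 0.1425/√(1 − 0.0203) = 0.9045.
After n cycles, x_n/x₀ = e^(−nδ), so x_6 = 1.68 × e^(−6 × 0.9045) = 1.68 × 0.004396 = 0.007386 mm.

0.00739 mm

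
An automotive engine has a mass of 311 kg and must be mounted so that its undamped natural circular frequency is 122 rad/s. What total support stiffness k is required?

k = m·ω_n² = 311 × 122.0² = 311 × 14880 = 4629000 N/m.

4630000 N/m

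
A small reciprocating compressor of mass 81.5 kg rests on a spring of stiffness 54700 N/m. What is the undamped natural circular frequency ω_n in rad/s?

25.9 rad/s

ω_n = √(k/m) = √(54700/81.5) = √671.2 = 25.91 rad/s.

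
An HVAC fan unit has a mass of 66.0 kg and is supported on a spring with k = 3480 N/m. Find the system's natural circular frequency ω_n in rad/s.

7.26 rad/s

ω_n = √(k/m) = √(3480/66.0) = √52.73 = 7.261 rad/s.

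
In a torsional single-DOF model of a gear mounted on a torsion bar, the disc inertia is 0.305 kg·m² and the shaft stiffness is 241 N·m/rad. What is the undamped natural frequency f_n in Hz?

4.47 Hz

ω_n = √(k_t/J) = √(241/0.305) = √790.2 = 28.11 rad/s.
f_n = ω_n/(2π) = 28.11/6.283 = 4.474 Hz.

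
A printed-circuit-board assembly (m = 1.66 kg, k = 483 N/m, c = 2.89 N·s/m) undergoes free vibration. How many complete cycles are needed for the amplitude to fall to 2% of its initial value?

13 cycles

ζ = c/(2√(km)) = 2.89/(2√(483 × 1.66)) = 2.89/56.63 = 0.05103.
Logarithmic decrement δ = 2πζ/√(1 − ζ²) = 2π × 0.05103/√(1 − 0.00260) = 0.3211.
x_n/x₀ = e^(−nδ) ≤ 0.02; take ln: n ≥ ln(1/0.02)/δ = 3.912/0.3211 = 12.18.
So 13 complete cycles are required.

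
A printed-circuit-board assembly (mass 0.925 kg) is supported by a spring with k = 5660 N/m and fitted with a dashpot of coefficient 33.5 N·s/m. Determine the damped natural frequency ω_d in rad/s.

76.1 rad/s

ω_n = √(k/m) = √(5660/0.925) = 78.22 rad/s.
Critical damping c_c = 2√(k·m) = 2√(5660 × 0.925) = 144.7 N·s/m, so ζ = c/c_c = 33.5/144.7 = 0.2315.
ω_d = ω_n√(1 − ζ²) = 78.22 × √(1 − 0.0536) = 76.10 rad/s.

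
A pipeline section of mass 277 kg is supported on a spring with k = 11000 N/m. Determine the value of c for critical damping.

3490 N·s/m

c_c = 2√(k·m) = 2√(11000 × 277) = 2 × 1746 = 3491 N·s/m.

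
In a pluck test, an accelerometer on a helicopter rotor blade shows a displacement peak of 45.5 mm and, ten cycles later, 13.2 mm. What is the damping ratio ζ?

Logarithmic decrement δ = (1/n)·ln(x₀/x_n) = (1/10)·ln(45.5/13.2) = (1/10)·ln(3.447) = 0.1237.
ζ = δ/√(4π² + δ²) = 0.1237/√(39.48 + 0.0153) = 0.1237/6.284 = 0.01969.

0.0197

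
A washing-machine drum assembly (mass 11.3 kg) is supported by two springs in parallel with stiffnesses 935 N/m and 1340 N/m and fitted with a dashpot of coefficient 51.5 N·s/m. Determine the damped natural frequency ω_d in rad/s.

Parallel springs add: k_eq = 935 + 1340 = 2275 N/m.
ω_n = √(k_eq/m) = √(2275/11.3) = 14.19 rad/s.
Critical damping c_c = 2√(k_eq·m) = 2√(2275 × 11.3) = 320.7 N·s/m, so ζ = c/c_c = 51.5/320.7 = 0.1606.
ω_d = ω_n√(1 − ζ²) = 14.19 × √(1 − 0.0258) = 14.00 rad/s.

14.0 rad/s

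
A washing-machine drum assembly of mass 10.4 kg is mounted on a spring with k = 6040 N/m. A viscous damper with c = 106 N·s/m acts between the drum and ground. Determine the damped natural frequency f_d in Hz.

ω_n = √(k/m) = √(6040/10.4) = 24.10 rad/s.
Critical damping c_c = 2√(k·m) = 2√(6040 × 10.4) = 501.3 N·s/m, so ζ = c/c_c = 106/501.3 = 0.2115.
ω_d = ω_n√(1 − ζ²) = 24.10 × √(1 − 0.0447) = 23.55 rad/s.
f_d = ω_d/(2π) = 3.749 Hz.

3.75 Hz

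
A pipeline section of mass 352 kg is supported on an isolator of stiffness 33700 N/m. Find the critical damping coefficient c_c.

c_c = 2√(k·m) = 2√(33700 × 352) = 2 × 3444 = 6888 N·s/m.

6890 N·s/m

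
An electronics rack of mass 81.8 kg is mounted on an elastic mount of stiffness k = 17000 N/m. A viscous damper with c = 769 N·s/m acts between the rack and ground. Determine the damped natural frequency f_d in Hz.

ω_n = √(k/m) = √(17000/81.8) = 14.42 rad/s.
Critical damping c_c = 2√(k·m) = 2√(17000 × 81.8) = 2358 N·s/m, so ζ = c/c_c = 769/2358 = 0.3261.
ω_d = ω_n√(1 − ζ²) = 14.42 × √(1 − 0.106) = 13.63 rad/s.
f_d = ω_d/(2π) = 2.169 Hz.

2.17 Hz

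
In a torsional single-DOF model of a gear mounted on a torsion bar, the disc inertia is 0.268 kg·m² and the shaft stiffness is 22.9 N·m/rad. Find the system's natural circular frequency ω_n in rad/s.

9.24 rad/s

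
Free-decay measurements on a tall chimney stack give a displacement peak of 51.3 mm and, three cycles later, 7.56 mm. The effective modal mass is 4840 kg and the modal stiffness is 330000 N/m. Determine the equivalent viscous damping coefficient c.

8080 N·s/m

Logarithmic decrement δ = (1/n)·ln(x₀/x_n) = (1/3)·ln(51.3/7.56) = (1/3)·ln(6.786) = 0.6383.
ζ = δ/√(4π² + δ²) = 0.6383/√(39.48 + 0.407) = 0.6383/6.316 = 0.1011.
c = ζ · 2√(km) = 0.1011 × 2√(330000 × 4840) = 0.1011 × 79930 = 8078 N·s/m.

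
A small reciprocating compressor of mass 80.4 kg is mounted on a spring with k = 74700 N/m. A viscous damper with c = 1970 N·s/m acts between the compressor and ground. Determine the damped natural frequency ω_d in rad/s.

ω_n = √(k/m) = √(74700/80.4) = 30.48 rad/s.
Critical damping c_c = 2√(k·m) = 2√(74700 × 80.4) = 4901 N·s/m, so ζ = c/c_c = 1970/4901 = 0.4019.
ω_d = ω_n√(1 − ζ²) = 30.48 × √(1 − 0.162) = 27.91 rad/s.

27.9 rad/s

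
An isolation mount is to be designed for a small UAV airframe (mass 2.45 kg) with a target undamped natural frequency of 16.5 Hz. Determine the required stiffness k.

ω_n = 2πf_n = 2π × 16.5 = 103.7 rad/s.
k = m·ω_n² = 2.45 × 103.7² = 2.45 × 10750 = 26330 N/m.

26300 N/m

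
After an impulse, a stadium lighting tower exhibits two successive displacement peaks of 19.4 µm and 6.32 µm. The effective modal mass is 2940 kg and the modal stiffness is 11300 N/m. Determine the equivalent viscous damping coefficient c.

2030 N·s/m

Logarithmic decrement δ = (1/n)·ln(x₀/x_n) = (1/1)·ln(19.4/6.32) = (1/1)·ln(3.070) = 1.122.
ζ = δ/√(4π² + δ²) = 1.122/√(39.48 + 1.26) = 1.122/6.382 = 0.1757.
c = ζ · 2√(km) = 0.1757 × 2√(11300 × 2940) = 0.1757 × 11530 = 2026 N·s/m.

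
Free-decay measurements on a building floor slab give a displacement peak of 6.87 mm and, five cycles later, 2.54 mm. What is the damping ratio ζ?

0.0317

Logarithmic decrement δ = (1/n)·ln(x₀/x_n) = (1/5)·ln(6.87/2.54) = (1/5)·ln(2.705) = 0.1990.
ζ = δ/√(4π² + δ²) = 0.1990/√(39.48 + 0.0396) = 0.1990/6.286 = 0.03166.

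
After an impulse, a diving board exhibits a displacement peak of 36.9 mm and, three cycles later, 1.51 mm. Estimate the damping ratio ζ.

Logarithmic decrement δ = (1/n)·ln(x₀/x_n) = (1/3)·ln(36.9/1.51) = (1/3)·ln(24.44) = 1.065.
ζ = δ/√(4π² + δ²) = 1.065/√(39.48 + 1.14) = 1.065/6.373 = 0.1672.

0.167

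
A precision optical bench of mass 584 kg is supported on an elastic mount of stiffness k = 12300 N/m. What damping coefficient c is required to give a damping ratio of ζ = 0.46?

2470 N·s/m

c_c = 2√(k·m) = 2√(12300 × 584) = 5360 N·s/m.
c = ζ·c_c = 0.46 × 5360 = 2466 N·s/m.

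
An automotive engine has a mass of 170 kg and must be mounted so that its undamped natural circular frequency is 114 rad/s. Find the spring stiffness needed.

k = m·ω_n² = 170 × 114.0² = 170 × 13000 = 2209000 N/m.

2210000 N/m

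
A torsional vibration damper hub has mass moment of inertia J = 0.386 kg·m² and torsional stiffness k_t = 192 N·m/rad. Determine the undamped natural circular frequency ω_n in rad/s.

22.3 rad/s

ω_n = √(k_t/J) = √(192/0.386) = √497.4 = 22.30 rad/s.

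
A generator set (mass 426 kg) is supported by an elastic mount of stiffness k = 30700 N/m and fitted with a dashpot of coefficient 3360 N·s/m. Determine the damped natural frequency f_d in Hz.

ω_n = √(k/m) = √(30700/426) = 8.489 rad/s.
Critical damping c_c = 2√(k·m) = 2√(30700 × 426) = 7233 N·s/m, so ζ = c/c_c = 3360/7233 = 0.4646.
ω_d = ω_n√(1 − ζ²) = 8.489 × √(1 − 0.216) = 7.518 rad/s.
f_d = ω_d/(2π) = 1.196 Hz.

1.20 Hz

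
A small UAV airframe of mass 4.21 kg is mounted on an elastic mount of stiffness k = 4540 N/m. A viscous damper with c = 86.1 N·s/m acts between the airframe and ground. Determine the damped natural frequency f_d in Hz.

ω_n = √(k/m) = √(4540/4.21) = 32.84 rad/s.
Critical damping c_c = 2√(k·m) = 2√(4540 × 4.21) = 276.5 N·s/m, so ζ = c/c_c = 86.1/276.5 = 0.3114.
ω_d = ω_n√(1 − ζ²) = 32.84 × √(1 − 0.0970) = 31.21 rad/s.
f_d = ω_d/(2π) = 4.967 Hz.

4.97 Hz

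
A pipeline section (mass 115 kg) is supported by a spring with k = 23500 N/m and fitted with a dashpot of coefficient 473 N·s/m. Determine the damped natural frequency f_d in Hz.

2.25 Hz

ω_n = √(k/m) = √(23500/115) = 14.30 rad/s.
Critical damping c_c = 2√(k·m) = 2√(23500 × 115) = 3288 N·s/m, so ζ = c/c_c = 473/3288 = 0.1439.
ω_d = ω_n√(1 − ζ²) = 14.30 × √(1 − 0.0207) = 14.15 rad/s.
f_d = ω_d/(2π) = 2.251 Hz.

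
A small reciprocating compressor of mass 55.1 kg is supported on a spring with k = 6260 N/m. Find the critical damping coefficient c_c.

1170 N·s/m

c_c = 2√(k·m) = 2√(6260 × 55.1) = 2 × 587.3 = 1175 N·s/m.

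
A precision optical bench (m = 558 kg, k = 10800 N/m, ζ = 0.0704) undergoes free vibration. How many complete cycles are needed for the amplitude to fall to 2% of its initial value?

Logarithmic decrement δ = 2πζ/√(1 − ζ²) = 2π × 0.07040/√(1 − 0.00496) = 0.4434.
x_n/x₀ = e^(−nδ) ≤ 0.02; take ln: n ≥ ln(1/0.02)/δ = 3.912/0.4434 = 8.822.
So 9 complete cycles are required.

9 cycles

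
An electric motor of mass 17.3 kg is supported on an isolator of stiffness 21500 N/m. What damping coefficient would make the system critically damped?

c_c = 2√(k·m) = 2√(21500 × 17.3) = 2 × 609.9 = 1220 N·s/m.

1220 N·s/m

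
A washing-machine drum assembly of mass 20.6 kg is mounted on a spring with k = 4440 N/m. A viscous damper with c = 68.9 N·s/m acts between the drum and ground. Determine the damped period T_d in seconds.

ω_n = √(k/m) = √(4440/20.6) = 14.68 rad/s.
Critical damping c_c = 2√(k·m) = 2√(4440 × 20.6) = 604.9 N·s/m, so ζ = c/c_c = 68.9/604.9 = 0.1139.
ω_d = ω_n√(1 − ζ²) = 14.68 × √(1 − 0.0130) = 14.59 rad/s.
T_d = 2π/ω_d = 0.4308 s.

0.431 s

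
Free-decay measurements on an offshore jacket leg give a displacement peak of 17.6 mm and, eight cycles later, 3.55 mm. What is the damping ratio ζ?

Logarithmic decrement δ = (1/n)·ln(x₀/x_n) = (1/8)·ln(17.6/3.55) = (1/8)·ln(4.958) = 0.2001.
ζ = δ/√(4π² + δ²) = 0.2001/√(39.48 + 0.0400) = 0.2001/6.286 = 0.03183.

0.0318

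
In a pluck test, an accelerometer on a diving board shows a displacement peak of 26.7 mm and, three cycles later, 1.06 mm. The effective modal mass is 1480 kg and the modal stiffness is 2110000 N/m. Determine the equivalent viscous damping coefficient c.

Logarithmic decrement δ = (1/n)·ln(x₀/x_n) = (1/3)·ln(26.7/1.06) = (1/3)·ln(25.19) = 1.075.
ζ = δ/√(4π² + δ²) = 1.075/√(39.48 + 1.16) = 1.075/6.375 = 0.1687.
c = ζ · 2√(km) = 0.1687 × 2√(2110000 × 1480) = 0.1687 × 111800 = 18860 N·s/m.

18900 N·s/m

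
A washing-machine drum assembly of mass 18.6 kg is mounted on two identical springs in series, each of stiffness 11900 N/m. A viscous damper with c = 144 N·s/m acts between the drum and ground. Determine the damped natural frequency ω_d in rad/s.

17.5 rad/s

Series springs: 1/k_eq = 2/11900, so k_eq = 11900/2 = 5950 N/m.
ω_n = √(k_eq/m) = √(5950/18.6) = 17.89 rad/s.
Critical damping c_c = 2√(k_eq·m) = 2√(5950 × 18.6) = 665.3 N·s/m, so ζ = c/c_c = 144/665.3 = 0.2164.
ω_d = ω_n√(1 − ζ²) = 17.89 × √(1 − 0.0468) = 17.46 rad/s.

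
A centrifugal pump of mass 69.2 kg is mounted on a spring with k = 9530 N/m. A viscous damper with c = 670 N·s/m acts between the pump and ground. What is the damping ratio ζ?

ω_n = √(k/m) = √(9530/69.2) = 11.74 rad/s.
Critical damping c_c = 2√(k·m) = 2√(9530 × 69.2) = 1624 N·s/m, so ζ = c/c_c = 670/1624 = 0.4125.

0.413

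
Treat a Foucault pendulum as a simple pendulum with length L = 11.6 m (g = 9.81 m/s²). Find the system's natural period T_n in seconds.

For a simple pendulum ω_n = √(g/L) = √(9.81/11.6) = √0.8457 = 0.9196 rad/s.
T_n = 2π/ω_n = 6.283/0.9196 = 6.832 s.

6.83 s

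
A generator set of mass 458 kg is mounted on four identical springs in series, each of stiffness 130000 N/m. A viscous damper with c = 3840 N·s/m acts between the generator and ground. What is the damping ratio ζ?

Series springs: 1/k_eq = 4/130000, so k_eq = 130000/4 = 32500 N/m.
ω_n = √(k_eq/m) = √(32500/458) = 8.424 rad/s.
Critical damping c_c = 2√(k_eq·m) = 2√(32500 × 458) = 7716 N·s/m, so ζ = c/c_c = 3840/7716 = 0.4977.

0.498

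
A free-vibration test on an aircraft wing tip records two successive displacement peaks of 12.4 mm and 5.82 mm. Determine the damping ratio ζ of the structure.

Logarithmic decrement δ = (1/n)·ln(x₀/x_n) = (1/1)·ln(12.4/5.82) = (1/1)·ln(2.131) = 0.7564.
ζ = δ/√(4π² + δ²) = 0.7564/√(39.48 + 0.572) = 0.7564/6.329 = 0.1195.

0.120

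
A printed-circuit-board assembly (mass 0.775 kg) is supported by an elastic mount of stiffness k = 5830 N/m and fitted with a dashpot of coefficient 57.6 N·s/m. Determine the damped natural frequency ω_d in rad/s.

ω_n = √(k/m) = √(5830/0.775) = 86.73 rad/s.
Critical damping c_c = 2√(k·m) = 2√(5830 × 0.775) = 134.4 N·s/m, so ζ = c/c_c = 57.6/134.4 = 0.4285.
ω_d = ω_n√(1 − ζ²) = 86.73 × √(1 − 0.184) = 78.37 rad/s.

78.4 rad/s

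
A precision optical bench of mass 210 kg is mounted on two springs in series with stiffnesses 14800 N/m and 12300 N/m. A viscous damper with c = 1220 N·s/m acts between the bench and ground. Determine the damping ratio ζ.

0.514

Series springs: 1/k_eq = 1/14800 + 1/12300 = 0.0001489, so k_eq = 6717 N/m.
ω_n = √(k_eq/m) = √(6717/210) = 5.656 rad/s.
Critical damping c_c = 2√(k_eq·m) = 2√(6717 × 210) = 2375 N·s/m, so ζ = c/c_c = 1220/2375 = 0.5136.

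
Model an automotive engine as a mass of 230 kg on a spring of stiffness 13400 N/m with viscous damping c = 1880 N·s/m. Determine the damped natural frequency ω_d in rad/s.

6.45 rad/s

ω_n = √(k/m) = √(13400/230) = 7.633 rad/s.
Critical damping c_c = 2√(k·m) = 2√(13400 × 230) = 3511 N·s/m, so ζ = c/c_c = 1880/3511 = 0.5354.
ω_d = ω_n√(1 − ζ²) = 7.633 × √(1 − 0.287) = 6.447 rad/s.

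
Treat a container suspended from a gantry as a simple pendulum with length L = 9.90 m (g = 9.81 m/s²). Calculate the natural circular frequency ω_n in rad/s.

For a simple pendulum ω_n = √(g/L) = √(9.81/9.90) = √0.9909 = 0.9954 rad/s.

0.995 rad/s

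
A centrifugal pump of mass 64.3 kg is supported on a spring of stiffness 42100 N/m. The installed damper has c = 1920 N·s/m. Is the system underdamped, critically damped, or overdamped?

underdamped

c_c = 2√(k·m) = 3291 N·s/m; ζ = c/c_c = 1920/3291 = 0.583.
Since ζ < 1 the system is underdamped.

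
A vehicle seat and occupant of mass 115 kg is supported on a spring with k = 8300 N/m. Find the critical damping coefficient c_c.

c_c = 2√(k·m) = 2√(8300 × 115) = 2 × 977.0 = 1954 N·s/m.

1950 N·s/m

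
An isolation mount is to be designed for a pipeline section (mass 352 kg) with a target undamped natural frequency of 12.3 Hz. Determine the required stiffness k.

ω_n = 2πf_n = 2π × 12.3 = 77.28 rad/s.
k = m·ω_n² = 352 × 77.28² = 352 × 5973 = 2102000 N/m.

2100000 N/m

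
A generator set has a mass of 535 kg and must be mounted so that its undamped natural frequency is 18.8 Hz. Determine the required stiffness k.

7460000 N/m

ω_n = 2πf_n = 2π × 18.8 = 118.1 rad/s.
k = m·ω_n² = 535 × 118.1² = 535 × 13950 = 7465000 N/m.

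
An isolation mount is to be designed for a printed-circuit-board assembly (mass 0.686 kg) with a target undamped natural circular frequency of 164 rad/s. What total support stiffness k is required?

18500 N/m

k = m·ω_n² = 0.686 × 164.0² = 0.686 × 26900 = 18450 N/m.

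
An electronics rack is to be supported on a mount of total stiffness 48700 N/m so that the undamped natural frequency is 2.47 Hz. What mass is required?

202 kg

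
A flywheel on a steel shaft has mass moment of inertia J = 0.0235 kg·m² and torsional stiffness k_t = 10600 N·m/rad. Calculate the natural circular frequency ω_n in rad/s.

ω_n = √(k_t/J) = √(10600/0.0235) = √451100 = 671.6 rad/s.

672 rad/s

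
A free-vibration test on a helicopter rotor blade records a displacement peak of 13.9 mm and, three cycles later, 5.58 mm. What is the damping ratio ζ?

0.0484

Logarithmic decrement δ = (1/n)·ln(x₀/x_n) = (1/3)·ln(13.9/5.58) = (1/3)·ln(2.491) = 0.3042.
ζ = δ/√(4π² + δ²) = 0.3042/√(39.48 + 0.0926) = 0.3042/6.291 = 0.04836.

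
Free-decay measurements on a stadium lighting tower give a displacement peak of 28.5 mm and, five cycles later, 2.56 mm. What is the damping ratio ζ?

Logarithmic decrement δ = (1/n)·ln(x₀/x_n) = (1/5)·ln(28.5/2.56) = (1/5)·ln(11.13) = 0.4820.
ζ = δ/√(4π² + δ²) = 0.4820/√(39.48 + 0.232) = 0.4820/6.302 = 0.07648.

0.0765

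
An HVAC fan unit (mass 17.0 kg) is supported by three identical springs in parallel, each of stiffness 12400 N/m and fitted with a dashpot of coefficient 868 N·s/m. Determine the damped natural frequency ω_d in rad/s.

Parallel springs add: k_eq = 3 × 12400 = 37200 N/m.
ω_n = √(k_eq/m) = √(37200/17.0) = 46.78 rad/s.
Critical damping c_c = 2√(k_eq·m) = 2√(37200 × 17.0) = 1590 N·s/m, so ζ = c/c_c = 868/1590 = 0.5458.
ω_d = ω_n√(1 − ζ²) = 46.78 × √(1 − 0.298) = 39.20 rad/s.

39.2 rad/s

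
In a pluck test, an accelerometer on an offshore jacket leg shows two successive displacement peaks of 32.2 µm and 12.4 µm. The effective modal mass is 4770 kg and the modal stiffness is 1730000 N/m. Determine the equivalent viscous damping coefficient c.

27300 N·s/m

Logarithmic decrement δ = (1/n)·ln(x₀/x_n) = (1/1)·ln(32.2/12.4) = (1/1)·ln(2.597) = 0.9543.
ζ = δ/√(4π² + δ²) = 0.9543/√(39.48 + 0.911) = 0.9543/6.355 = 0.1502.
c = ζ · 2√(km) = 0.1502 × 2√(1730000 × 4770) = 0.1502 × 181700 = 27280 N·s/m.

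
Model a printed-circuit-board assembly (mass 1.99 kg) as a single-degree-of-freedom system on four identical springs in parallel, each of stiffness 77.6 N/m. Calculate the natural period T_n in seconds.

Parallel springs add: k_eq = 4 × 77.6 = 310.4 N/m.
ω_n = √(k_eq/m) = √(310.4/1.99) = √156.0 = 12.49 rad/s.
T_n = 2π/ω_n = 6.283/12.49 = 0.5031 s.

0.503 s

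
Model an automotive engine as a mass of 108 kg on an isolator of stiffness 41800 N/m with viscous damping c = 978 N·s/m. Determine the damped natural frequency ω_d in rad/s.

ω_n = √(k/m) = √(41800/108) = 19.67 rad/s.
Critical damping c_c = 2√(k·m) = 2√(41800 × 108) = 4249 N·s/m, so ζ = c/c_c = 978/4249 = 0.2301.
ω_d = ω_n√(1 − ζ²) = 19.67 × √(1 − 0.0530) = 19.15 rad/s.

19.1 rad/s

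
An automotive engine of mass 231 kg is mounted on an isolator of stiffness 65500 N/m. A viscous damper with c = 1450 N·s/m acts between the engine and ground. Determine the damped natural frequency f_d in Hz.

ω_n = √(k/m) = √(65500/231) = 16.84 rad/s.
Critical damping c_c = 2√(k·m) = 2√(65500 × 231) = 7780 N·s/m, so ζ = c/c_c = 1450/7780 = 0.1864.
ω_d = ω_n√(1 − ζ²) = 16.84 × √(1 − 0.0347) = 16.54 rad/s.
f_d = ω_d/(2π) = 2.633 Hz.

2.63 Hz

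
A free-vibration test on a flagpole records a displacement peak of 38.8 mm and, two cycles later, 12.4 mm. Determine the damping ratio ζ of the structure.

0.0904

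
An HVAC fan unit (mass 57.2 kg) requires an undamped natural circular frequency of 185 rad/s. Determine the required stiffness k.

1960000 N/m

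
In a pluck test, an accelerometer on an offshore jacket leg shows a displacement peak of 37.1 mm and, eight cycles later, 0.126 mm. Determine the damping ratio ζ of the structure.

0.112

Logarithmic decrement δ = (1/n)·ln(x₀/x_n) = (1/8)·ln(37.1/0.126) = (1/8)·ln(294.4) = 0.7106.
ζ = δ/√(4π² + δ²) = 0.7106/√(39.48 + 0.505) = 0.7106/6.323 = 0.1124.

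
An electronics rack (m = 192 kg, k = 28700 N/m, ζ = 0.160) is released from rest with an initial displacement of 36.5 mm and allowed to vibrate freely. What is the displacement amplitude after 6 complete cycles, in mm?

0.0810 mm

Logarithmic decrement δ = 2πζ/√(1 − ζ²) = 2π × 0.1600/√(1 − 0.0256) = 1.018.
After n cycles, x_n/x₀ = e^(−nδ), so x_6 = 36.5 × e^(−6 × 1.018) = 36.5 × 0.002219 = 0.08100 mm.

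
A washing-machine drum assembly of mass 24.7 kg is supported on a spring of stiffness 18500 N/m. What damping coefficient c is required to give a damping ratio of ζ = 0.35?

c_c = 2√(k·m) = 2√(18500 × 24.7) = 1352 N·s/m.
c = ζ·c_c = 0.35 × 1352 = 473.2 N·s/m.

473 N·s/m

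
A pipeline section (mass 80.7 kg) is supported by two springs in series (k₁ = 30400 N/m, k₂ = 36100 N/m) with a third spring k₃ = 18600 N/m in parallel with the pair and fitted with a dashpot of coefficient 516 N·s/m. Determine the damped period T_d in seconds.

Series pair: k_s = k₁k₂/(k₁+k₂) = (30400)(36100)/(30400 + 36100) = 16500 N/m. In parallel with k₃: k_eq = 16500 + 18600 = 35100 N/m.
ω_n = √(k_eq/m) = √(35100/80.7) = 20.86 rad/s.
Critical damping c_c = 2√(k_eq·m) = 2√(35100 × 80.7) = 3366 N·s/m, so ζ = c/c_c = 516/3366 = 0.1533.
ω_d = ω_n√(1 − ζ²) = 20.86 × √(1 − 0.0235) = 20.61 rad/s.
T_d = 2π/ω_d = 0.3049 s.

0.305 s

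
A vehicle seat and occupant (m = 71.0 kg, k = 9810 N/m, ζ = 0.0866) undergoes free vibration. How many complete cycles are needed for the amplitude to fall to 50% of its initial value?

2 cycles

Logarithmic decrement δ = 2πζ/√(1 − ζ²) = 2π × 0.08660/√(1 − 0.00750) = 0.5462.
x_n/x₀ = e^(−nδ) ≤ 0.5; take ln: n ≥ ln(1/0.5)/δ = 0.6931/0.5462 = 1.269.
So 2 complete cycles are required.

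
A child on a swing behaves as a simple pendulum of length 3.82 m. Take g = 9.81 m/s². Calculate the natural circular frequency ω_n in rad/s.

For a simple pendulum ω_n = √(g/L) = √(9.81/3.82) = √2.568 = 1.603 rad/s.

1.60 rad/s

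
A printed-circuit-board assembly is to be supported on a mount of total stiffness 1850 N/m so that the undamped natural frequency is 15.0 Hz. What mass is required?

0.208 kg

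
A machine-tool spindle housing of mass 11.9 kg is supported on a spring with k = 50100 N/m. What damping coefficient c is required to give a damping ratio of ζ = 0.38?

587 N·s/m

c_c = 2√(k·m) = 2√(50100 × 11.9) = 1544 N·s/m.
c = ζ·c_c = 0.38 × 1544 = 586.8 N·s/m.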